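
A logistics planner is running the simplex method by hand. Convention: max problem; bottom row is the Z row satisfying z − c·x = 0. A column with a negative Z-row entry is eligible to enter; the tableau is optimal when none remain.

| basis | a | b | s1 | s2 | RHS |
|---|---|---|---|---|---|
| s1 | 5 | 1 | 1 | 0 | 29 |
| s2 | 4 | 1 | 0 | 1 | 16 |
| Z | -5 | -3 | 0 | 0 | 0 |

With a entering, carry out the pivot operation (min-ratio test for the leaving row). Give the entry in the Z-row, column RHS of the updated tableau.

Ratio test on column a — row 1: 29/5 = 29/5; row 2: 16/4 = 4. Minimum is 4 at row 2 (s2 leaves); pivot element 4.
Divide row 2 by 4; eliminate column a from the other rows.
Z-row update in column RHS: 0 − (-5)·4 = 20.

20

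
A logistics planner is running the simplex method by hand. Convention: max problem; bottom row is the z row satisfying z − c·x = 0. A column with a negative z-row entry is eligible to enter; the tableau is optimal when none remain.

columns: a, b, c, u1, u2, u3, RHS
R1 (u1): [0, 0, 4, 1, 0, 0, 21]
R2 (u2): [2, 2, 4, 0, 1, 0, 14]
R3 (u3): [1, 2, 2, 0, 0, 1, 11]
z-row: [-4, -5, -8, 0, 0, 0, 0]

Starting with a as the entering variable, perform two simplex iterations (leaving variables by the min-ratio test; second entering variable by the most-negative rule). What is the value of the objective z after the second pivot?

32

Ratio test on column a — row 1: entry 0 ≤ 0; row 2: 14/2 = 7; row 3: 11/1 = 11. Minimum is 7 at row 2 (u2 leaves); pivot element 2.
Pivot on row 2; the z-row RHS becomes 0 − (-4)·7 = 28.
Next entering variable (most negative z-row entry -1): b.
Ratio test on column b — row 1: entry 0 ≤ 0; row 2: 7/1 = 7; row 3: 4/1 = 4. Minimum is 4 at row 3 (u3 leaves); pivot element 1.
After the second pivot the z-row RHS is 28 − (-1)·4 = 32.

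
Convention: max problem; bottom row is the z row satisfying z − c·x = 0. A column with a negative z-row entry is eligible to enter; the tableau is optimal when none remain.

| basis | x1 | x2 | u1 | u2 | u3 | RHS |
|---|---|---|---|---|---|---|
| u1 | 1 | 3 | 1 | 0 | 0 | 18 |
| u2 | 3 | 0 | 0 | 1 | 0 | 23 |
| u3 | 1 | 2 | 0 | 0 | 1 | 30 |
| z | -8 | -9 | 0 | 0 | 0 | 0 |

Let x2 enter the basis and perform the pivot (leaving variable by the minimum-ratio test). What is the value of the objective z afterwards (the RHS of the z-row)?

54

Ratio test on column x2 — row 1: 18/3 = 6; row 2: entry 0 ≤ 0; row 3: 30/2 = 15. Minimum is 6 at row 1 (u1 leaves); pivot element 3.
Pivot on row 1; the z-row RHS becomes 0 − (-9)·6 = 54.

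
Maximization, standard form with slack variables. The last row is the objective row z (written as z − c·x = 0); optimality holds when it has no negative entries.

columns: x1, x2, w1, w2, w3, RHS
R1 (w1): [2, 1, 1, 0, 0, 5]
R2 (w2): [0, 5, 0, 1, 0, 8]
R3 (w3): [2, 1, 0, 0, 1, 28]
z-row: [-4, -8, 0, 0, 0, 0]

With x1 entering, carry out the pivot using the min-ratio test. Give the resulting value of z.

Ratio test on column x1 — row 1: 5/2 = 5/2; row 2: entry 0 ≤ 0; row 3: 28/2 = 14. Minimum is 5/2 at row 1 (w1 leaves); pivot element 2.
Pivot on row 1; the z-row RHS becomes 0 − (-4)·(5/2) = 10.

10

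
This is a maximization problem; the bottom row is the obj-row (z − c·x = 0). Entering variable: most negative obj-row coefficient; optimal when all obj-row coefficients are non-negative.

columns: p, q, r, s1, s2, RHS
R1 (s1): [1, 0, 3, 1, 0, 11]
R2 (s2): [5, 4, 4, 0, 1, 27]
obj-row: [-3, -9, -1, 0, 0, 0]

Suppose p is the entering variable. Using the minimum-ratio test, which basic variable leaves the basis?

Column p entries and ratios — s1: 11/1 = 11; s2: 27/5 = 27/5.
Smallest ratio is 27/5 in the row of s2, so s2 leaves.

s2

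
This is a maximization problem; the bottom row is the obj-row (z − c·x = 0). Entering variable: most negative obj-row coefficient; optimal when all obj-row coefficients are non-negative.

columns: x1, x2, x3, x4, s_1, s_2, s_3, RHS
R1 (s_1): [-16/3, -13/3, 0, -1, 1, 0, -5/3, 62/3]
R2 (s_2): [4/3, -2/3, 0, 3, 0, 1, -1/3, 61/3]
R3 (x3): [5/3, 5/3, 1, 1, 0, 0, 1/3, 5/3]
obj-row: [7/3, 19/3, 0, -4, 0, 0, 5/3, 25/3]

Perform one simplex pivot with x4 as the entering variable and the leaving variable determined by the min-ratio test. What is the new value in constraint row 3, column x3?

Ratio test on column x4 — row 1: entry -1 ≤ 0; row 2: (61/3)/3 = 61/9; row 3: (5/3)/1 = 5/3. Minimum is 5/3 at row 3 (x3 leaves); pivot element 1.
Divide row 3 by 1; eliminate column x4 from the other rows.
In the new row 3, the x3 entry is the old entry divided by the pivot: 1/1 = 1.

1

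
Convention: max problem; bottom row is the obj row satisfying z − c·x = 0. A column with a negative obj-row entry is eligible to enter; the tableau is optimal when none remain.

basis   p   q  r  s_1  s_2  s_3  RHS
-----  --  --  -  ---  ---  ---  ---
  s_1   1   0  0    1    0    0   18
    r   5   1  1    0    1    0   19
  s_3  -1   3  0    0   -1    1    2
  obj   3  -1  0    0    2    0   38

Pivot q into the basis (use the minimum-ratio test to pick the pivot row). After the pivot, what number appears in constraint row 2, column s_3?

Ratio test on column q — row 1: entry 0 ≤ 0; row 2: 19/1 = 19; row 3: 2/3 = 2/3. Minimum is 2/3 at row 3 (s_3 leaves); pivot element 3.
Divide row 3 by 3; eliminate column q from the other rows.
Row 2 update in column s_3: 0 − 1·(1/3) = -1/3.

-1/3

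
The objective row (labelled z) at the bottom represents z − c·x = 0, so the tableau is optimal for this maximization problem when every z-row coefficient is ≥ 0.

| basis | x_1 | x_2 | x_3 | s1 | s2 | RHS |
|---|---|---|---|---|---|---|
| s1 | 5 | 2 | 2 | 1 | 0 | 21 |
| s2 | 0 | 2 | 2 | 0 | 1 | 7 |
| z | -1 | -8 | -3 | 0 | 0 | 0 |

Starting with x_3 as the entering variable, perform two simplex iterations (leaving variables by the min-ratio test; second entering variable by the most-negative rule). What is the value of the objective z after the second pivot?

28

Ratio test on column x_3 — row 1: 21/2 = 21/2; row 2: 7/2 = 7/2. Minimum is 7/2 at row 2 (s2 leaves); pivot element 2.
Pivot on row 2; the z-row RHS becomes 0 − (-3)·(7/2) = 21/2.
Next entering variable (most negative z-row entry -5): x_2.
Ratio test on column x_2 — row 1: entry 0 ≤ 0; row 2: (7/2)/1 = 7/2. Minimum is 7/2 at row 2 (x_3 leaves); pivot element 1.
After the second pivot the z-row RHS is 21/2 − (-5)·(7/2) = 28.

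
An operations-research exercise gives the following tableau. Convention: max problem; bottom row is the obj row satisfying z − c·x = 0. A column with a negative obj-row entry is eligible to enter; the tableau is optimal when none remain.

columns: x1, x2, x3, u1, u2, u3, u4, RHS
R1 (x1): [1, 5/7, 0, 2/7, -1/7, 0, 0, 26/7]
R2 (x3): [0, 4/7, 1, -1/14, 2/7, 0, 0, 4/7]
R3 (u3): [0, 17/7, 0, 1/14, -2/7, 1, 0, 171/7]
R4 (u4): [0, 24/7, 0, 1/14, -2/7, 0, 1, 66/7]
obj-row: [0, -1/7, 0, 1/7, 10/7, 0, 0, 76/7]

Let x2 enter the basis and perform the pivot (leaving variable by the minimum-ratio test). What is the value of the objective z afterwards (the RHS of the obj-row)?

Ratio test on column x2 — row 1: (26/7)/(5/7) = 26/5; row 2: (4/7)/(4/7) = 1; row 3: (171/7)/(17/7) = 171/17; row 4: (66/7)/(24/7) = 11/4. Minimum is 1 at row 2 (x3 leaves); pivot element 4/7.
Pivot on row 2; the obj-row RHS becomes 76/7 − (-1/7)·1 = 11.

11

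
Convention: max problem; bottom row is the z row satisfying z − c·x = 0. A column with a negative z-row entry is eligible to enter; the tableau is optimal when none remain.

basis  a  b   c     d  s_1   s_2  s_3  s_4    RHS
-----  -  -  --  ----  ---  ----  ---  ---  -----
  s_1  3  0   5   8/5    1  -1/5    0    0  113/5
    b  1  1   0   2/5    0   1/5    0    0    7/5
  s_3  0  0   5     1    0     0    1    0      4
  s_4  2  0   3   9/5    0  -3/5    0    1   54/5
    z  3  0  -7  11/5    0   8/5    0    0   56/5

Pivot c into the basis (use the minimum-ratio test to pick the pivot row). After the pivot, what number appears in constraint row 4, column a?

2

Ratio test on column c — row 1: (113/5)/5 = 113/25; row 2: entry 0 ≤ 0; row 3: 4/5 = 4/5; row 4: (54/5)/3 = 18/5. Minimum is 4/5 at row 3 (s_3 leaves); pivot element 5.
Divide row 3 by 5; eliminate column c from the other rows.
Row 4 update in column a: 2 − 3·0 = 2.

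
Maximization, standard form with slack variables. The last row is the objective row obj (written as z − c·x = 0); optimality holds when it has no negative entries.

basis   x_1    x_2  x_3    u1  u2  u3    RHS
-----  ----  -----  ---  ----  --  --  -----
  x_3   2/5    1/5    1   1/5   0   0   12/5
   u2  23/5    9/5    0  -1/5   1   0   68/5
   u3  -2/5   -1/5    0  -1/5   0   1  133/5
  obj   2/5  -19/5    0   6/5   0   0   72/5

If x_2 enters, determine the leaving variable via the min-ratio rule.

Column x_2 entries and ratios — x_3: (12/5)/(1/5) = 12; u2: (68/5)/(9/5) = 68/9; u3: -1/5 ≤ 0, skip.
Smallest ratio is 68/9 in the row of u2, so u2 leaves.

u2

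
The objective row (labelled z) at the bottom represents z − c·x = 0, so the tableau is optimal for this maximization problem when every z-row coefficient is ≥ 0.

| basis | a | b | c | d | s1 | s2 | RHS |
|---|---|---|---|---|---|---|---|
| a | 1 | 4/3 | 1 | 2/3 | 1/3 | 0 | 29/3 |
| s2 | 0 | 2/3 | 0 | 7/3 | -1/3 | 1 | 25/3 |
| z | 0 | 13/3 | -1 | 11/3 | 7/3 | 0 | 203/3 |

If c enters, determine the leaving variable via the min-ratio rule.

Column c entries and ratios — a: (29/3)/1 = 29/3; s2: 0 ≤ 0, skip.
Smallest ratio is 29/3 in the row of a, so a leaves.

a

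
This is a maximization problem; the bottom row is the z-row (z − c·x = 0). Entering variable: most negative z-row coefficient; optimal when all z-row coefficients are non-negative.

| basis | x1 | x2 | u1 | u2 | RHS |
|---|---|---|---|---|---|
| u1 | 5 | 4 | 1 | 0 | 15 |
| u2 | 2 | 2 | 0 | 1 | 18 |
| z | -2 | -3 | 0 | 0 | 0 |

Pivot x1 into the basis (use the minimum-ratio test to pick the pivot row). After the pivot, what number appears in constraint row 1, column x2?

Ratio test on column x1 — row 1: 15/5 = 3; row 2: 18/2 = 9. Minimum is 3 at row 1 (u1 leaves); pivot element 5.
Divide row 1 by 5; eliminate column x1 from the other rows.
In the new row 1, the x2 entry is the old entry divided by the pivot: 4/5 = 4/5.

4/5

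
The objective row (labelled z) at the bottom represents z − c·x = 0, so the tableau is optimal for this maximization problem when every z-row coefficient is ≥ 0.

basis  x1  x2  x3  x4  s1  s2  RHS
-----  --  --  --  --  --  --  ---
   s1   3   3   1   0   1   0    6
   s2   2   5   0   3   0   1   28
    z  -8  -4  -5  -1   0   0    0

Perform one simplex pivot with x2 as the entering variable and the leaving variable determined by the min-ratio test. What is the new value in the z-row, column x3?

-11/3

Ratio test on column x2 — row 1: 6/3 = 2; row 2: 28/5 = 28/5. Minimum is 2 at row 1 (s1 leaves); pivot element 3.
Divide row 1 by 3; eliminate column x2 from the other rows.
z-row update in column x3: -5 − (-4)·(1/3) = -11/3.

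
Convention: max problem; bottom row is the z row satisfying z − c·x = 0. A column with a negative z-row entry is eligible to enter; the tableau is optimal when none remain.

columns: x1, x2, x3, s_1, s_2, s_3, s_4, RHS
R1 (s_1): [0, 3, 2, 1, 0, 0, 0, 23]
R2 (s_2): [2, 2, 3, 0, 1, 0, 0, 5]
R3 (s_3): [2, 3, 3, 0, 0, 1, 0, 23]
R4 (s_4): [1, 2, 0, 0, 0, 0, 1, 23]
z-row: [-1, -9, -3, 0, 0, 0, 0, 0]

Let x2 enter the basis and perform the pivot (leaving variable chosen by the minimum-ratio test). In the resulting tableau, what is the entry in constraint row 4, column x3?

-3

Ratio test on column x2 — row 1: 23/3 = 23/3; row 2: 5/2 = 5/2; row 3: 23/3 = 23/3; row 4: 23/2 = 23/2. Minimum is 5/2 at row 2 (s_2 leaves); pivot element 2.
Divide row 2 by 2; eliminate column x2 from the other rows.
Row 4 update in column x3: 0 − 2·(3/2) = -3.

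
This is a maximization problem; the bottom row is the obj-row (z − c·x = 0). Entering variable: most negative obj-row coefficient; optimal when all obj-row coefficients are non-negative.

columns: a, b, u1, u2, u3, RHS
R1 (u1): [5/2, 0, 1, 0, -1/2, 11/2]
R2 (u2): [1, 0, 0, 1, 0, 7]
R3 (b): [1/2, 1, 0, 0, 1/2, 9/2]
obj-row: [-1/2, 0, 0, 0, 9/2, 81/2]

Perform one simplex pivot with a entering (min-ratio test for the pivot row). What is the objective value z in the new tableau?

Ratio test on column a — row 1: (11/2)/(5/2) = 11/5; row 2: 7/1 = 7; row 3: (9/2)/(1/2) = 9. Minimum is 11/5 at row 1 (u1 leaves); pivot element 5/2.
Pivot on row 1; the obj-row RHS becomes 81/2 − (-1/2)·(11/5) = 208/5.

208/5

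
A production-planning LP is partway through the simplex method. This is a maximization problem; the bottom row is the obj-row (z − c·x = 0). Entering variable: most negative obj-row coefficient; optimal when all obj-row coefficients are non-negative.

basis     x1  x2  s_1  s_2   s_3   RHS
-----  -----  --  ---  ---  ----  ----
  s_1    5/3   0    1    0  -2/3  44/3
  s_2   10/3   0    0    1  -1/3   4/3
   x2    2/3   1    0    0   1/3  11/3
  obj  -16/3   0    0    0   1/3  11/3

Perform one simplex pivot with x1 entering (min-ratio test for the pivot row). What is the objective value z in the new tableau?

Ratio test on column x1 — row 1: (44/3)/(5/3) = 44/5; row 2: (4/3)/(10/3) = 2/5; row 3: (11/3)/(2/3) = 11/2. Minimum is 2/5 at row 2 (s_2 leaves); pivot element 10/3.
Pivot on row 2; the obj-row RHS becomes 11/3 − (-16/3)·(2/5) = 29/5.

29/5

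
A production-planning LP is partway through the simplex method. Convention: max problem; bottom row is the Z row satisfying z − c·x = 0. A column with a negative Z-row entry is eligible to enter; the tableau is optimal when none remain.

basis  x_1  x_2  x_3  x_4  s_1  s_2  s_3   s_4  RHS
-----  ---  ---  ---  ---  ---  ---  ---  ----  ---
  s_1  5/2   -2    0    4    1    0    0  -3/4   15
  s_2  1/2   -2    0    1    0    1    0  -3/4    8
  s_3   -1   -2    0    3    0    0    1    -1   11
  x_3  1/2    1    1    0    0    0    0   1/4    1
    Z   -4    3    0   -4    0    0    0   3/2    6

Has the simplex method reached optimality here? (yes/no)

The Z-row has a negative entry -4 in column x_1, so it is not optimal.

no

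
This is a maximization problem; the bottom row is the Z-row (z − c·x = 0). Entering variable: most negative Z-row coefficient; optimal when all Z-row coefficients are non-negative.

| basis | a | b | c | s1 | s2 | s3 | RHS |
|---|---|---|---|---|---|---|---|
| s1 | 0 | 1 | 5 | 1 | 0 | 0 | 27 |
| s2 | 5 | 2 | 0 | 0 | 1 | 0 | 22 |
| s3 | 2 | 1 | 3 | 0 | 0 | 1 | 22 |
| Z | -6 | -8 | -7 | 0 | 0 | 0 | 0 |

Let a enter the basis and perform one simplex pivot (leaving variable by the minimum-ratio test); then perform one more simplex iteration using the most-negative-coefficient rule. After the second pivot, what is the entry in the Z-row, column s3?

7/3

Ratio test on column a — row 1: entry 0 ≤ 0; row 2: 22/5 = 22/5; row 3: 22/2 = 11. Minimum is 22/5 at row 2 (s2 leaves); pivot element 5.
Divide row 2 by 5; eliminate column a from the other rows.
Second iteration: most negative Z-row entry is -7 in column c, so c enters.
Ratio test on column c — row 1: 27/5 = 27/5; row 2: entry 0 ≤ 0; row 3: (66/5)/3 = 22/5. Minimum is 22/5 at row 3 (s3 leaves); pivot element 3.
Divide row 3 by 3; eliminate column c from the other rows.
After both pivots, the entry at the Z-row, column s3 is 7/3.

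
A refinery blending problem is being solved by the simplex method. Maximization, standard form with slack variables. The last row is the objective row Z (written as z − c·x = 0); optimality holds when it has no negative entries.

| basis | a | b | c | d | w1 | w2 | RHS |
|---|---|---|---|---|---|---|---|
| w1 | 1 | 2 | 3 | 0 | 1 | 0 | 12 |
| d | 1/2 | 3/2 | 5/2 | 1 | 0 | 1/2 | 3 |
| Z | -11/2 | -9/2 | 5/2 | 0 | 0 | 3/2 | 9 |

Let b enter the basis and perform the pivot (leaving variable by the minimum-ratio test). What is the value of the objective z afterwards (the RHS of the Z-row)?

18

Ratio test on column b — row 1: 12/2 = 6; row 2: 3/(3/2) = 2. Minimum is 2 at row 2 (d leaves); pivot element 3/2.
Pivot on row 2; the Z-row RHS becomes 9 − (-9/2)·2 = 18.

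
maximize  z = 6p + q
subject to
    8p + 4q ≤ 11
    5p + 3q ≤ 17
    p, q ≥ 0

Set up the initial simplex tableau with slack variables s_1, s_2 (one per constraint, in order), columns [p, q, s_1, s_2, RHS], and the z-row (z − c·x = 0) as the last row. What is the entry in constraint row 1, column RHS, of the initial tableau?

11

The RHS of constraint 1 is b_1 = 11.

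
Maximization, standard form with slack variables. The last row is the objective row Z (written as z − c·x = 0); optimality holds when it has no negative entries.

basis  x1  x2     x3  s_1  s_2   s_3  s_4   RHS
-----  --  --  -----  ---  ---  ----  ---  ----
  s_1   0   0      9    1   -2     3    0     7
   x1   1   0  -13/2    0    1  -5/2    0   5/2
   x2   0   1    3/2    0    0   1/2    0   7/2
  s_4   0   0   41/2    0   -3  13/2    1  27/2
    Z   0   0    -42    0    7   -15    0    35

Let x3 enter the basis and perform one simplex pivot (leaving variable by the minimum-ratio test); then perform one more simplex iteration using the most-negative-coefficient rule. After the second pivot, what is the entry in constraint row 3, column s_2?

3/13

Ratio test on column x3 — row 1: 7/9 = 7/9; row 2: entry -13/2 ≤ 0; row 3: (7/2)/(3/2) = 7/3; row 4: (27/2)/(41/2) = 27/41. Minimum is 27/41 at row 4 (s_4 leaves); pivot element 41/2.
Divide row 4 by 41/2; eliminate column x3 from the other rows.
Second iteration: most negative Z-row entry is -69/41 in column s_3, so s_3 enters.
Ratio test on column s_3 — row 1: (44/41)/(6/41) = 22/3; row 2: entry -18/41 ≤ 0; row 3: (103/41)/(1/41) = 103; row 4: (27/41)/(13/41) = 27/13. Minimum is 27/13 at row 4 (x3 leaves); pivot element 13/41.
Divide row 4 by 13/41; eliminate column s_3 from the other rows.
After both pivots, the entry at constraint row 3, column s_2 is 3/13.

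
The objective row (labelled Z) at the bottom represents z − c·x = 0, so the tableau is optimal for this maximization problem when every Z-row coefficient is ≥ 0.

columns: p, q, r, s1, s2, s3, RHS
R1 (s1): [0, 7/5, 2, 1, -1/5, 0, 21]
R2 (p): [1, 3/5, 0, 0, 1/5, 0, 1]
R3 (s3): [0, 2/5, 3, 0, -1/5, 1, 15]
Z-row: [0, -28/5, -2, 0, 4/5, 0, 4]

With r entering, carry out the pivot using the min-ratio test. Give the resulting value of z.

Ratio test on column r — row 1: 21/2 = 21/2; row 2: entry 0 ≤ 0; row 3: 15/3 = 5. Minimum is 5 at row 3 (s3 leaves); pivot element 3.
Pivot on row 3; the Z-row RHS becomes 4 − (-2)·5 = 14.

14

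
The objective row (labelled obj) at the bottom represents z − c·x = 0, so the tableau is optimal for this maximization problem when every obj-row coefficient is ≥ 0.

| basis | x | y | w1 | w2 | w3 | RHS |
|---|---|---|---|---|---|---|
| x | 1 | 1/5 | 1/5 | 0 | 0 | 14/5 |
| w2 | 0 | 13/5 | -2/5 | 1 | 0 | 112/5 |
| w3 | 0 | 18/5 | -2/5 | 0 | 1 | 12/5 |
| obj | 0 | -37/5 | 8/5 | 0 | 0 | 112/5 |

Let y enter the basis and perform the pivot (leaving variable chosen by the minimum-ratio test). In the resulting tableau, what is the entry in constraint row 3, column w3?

5/18

Ratio test on column y — row 1: (14/5)/(1/5) = 14; row 2: (112/5)/(13/5) = 112/13; row 3: (12/5)/(18/5) = 2/3. Minimum is 2/3 at row 3 (w3 leaves); pivot element 18/5.
Divide row 3 by 18/5; eliminate column y from the other rows.
In the new row 3, the w3 entry is the old entry divided by the pivot: 1/(18/5) = 5/18.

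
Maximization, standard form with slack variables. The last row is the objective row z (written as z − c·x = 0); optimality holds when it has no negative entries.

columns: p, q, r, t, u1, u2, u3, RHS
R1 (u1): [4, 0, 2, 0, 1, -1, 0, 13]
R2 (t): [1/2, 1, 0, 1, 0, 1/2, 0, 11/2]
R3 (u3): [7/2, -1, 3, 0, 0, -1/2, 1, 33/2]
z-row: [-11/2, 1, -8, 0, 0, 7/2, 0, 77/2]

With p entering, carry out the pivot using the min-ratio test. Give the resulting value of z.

451/8

Ratio test on column p — row 1: 13/4 = 13/4; row 2: (11/2)/(1/2) = 11; row 3: (33/2)/(7/2) = 33/7. Minimum is 13/4 at row 1 (u1 leaves); pivot element 4.
Pivot on row 1; the z-row RHS becomes 77/2 − (-11/2)·(13/4) = 451/8.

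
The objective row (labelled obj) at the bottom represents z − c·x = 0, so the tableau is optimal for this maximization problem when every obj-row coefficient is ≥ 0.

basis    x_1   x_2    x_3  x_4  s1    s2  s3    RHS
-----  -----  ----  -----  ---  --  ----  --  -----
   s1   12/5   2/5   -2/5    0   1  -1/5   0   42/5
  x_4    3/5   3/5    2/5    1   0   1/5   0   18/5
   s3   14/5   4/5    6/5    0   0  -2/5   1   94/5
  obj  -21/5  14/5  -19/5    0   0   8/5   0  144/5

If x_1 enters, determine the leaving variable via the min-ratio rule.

s1

Column x_1 entries and ratios — s1: (42/5)/(12/5) = 7/2; x_4: (18/5)/(3/5) = 6; s3: (94/5)/(14/5) = 47/7.
Smallest ratio is 7/2 in the row of s1, so s1 leaves.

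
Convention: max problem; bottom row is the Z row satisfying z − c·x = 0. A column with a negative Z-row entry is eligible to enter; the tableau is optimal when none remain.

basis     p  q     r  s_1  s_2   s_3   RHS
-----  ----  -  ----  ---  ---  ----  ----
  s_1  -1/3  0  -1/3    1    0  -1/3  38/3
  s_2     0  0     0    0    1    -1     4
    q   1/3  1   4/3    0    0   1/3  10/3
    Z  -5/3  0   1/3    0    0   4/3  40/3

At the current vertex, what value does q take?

q is basic (row 3); its value is the RHS of that row, 10/3.

10/3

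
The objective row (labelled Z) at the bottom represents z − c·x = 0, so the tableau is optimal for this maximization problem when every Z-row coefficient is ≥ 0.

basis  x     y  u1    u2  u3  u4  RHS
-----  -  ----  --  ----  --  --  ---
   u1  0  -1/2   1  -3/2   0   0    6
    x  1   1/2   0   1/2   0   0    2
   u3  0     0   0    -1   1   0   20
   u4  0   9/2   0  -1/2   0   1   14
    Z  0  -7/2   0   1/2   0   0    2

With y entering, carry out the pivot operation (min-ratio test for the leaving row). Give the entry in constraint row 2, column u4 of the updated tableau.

Ratio test on column y — row 1: entry -1/2 ≤ 0; row 2: 2/(1/2) = 4; row 3: entry 0 ≤ 0; row 4: 14/(9/2) = 28/9. Minimum is 28/9 at row 4 (u4 leaves); pivot element 9/2.
Divide row 4 by 9/2; eliminate column y from the other rows.
Row 2 update in column u4: 0 − (1/2)·(2/9) = -1/9.

-1/9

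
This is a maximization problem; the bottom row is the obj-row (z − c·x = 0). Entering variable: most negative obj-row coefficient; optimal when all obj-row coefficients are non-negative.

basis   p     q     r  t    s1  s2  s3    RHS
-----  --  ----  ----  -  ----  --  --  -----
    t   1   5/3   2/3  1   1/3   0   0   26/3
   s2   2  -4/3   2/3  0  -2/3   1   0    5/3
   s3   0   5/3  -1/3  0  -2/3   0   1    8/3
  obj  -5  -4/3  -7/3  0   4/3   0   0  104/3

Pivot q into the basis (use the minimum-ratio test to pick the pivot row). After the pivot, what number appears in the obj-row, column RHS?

Ratio test on column q — row 1: (26/3)/(5/3) = 26/5; row 2: entry -4/3 ≤ 0; row 3: (8/3)/(5/3) = 8/5. Minimum is 8/5 at row 3 (s3 leaves); pivot element 5/3.
Divide row 3 by 5/3; eliminate column q from the other rows.
obj-row update in column RHS: 104/3 − (-4/3)·(8/5) = 184/5.

184/5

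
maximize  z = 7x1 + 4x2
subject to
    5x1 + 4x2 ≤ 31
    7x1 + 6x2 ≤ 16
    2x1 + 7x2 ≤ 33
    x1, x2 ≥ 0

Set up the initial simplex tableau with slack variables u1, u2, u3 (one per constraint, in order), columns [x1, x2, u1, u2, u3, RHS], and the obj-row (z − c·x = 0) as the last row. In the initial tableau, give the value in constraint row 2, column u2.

Slack u2 belongs to constraint 2; its column is the unit vector e_2, so the entry in row 2 is 1.

1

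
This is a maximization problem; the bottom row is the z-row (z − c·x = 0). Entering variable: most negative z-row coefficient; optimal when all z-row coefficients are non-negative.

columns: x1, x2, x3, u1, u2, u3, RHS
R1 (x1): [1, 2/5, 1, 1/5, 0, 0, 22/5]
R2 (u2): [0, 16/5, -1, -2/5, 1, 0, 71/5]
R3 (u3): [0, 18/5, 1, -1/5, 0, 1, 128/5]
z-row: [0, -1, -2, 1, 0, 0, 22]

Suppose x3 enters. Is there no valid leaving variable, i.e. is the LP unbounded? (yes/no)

Column x3 has positive entries in row(s) 1, 3, so the ratio test bounds it — not unbounded.

no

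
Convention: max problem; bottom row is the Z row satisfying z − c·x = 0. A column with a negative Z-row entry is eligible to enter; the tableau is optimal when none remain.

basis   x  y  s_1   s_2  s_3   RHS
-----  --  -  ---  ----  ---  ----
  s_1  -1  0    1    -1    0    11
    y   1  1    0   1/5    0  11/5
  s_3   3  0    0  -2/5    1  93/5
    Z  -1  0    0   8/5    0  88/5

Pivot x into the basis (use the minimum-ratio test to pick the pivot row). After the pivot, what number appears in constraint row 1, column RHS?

66/5

Ratio test on column x — row 1: entry -1 ≤ 0; row 2: (11/5)/1 = 11/5; row 3: (93/5)/3 = 31/5. Minimum is 11/5 at row 2 (y leaves); pivot element 1.
Divide row 2 by 1; eliminate column x from the other rows.
Row 1 update in column RHS: 11 − (-1)·(11/5) = 66/5.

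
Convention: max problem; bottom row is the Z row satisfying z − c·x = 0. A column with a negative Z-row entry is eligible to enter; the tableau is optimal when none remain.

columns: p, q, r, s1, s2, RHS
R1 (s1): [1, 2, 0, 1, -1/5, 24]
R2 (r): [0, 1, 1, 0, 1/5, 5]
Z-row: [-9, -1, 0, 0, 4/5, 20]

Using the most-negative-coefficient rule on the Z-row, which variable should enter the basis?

Negative Z-row entries: p: -9, q: -1.
The most negative is -9 in column p, so p enters.

p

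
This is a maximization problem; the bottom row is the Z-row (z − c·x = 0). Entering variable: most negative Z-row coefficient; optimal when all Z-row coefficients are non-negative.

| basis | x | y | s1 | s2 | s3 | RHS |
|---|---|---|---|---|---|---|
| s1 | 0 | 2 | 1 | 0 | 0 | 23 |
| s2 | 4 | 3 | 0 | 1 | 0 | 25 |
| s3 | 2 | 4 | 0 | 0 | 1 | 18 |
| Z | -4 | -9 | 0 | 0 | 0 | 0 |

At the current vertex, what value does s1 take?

s1 is basic (row 1); its value is the RHS of that row, 23.

23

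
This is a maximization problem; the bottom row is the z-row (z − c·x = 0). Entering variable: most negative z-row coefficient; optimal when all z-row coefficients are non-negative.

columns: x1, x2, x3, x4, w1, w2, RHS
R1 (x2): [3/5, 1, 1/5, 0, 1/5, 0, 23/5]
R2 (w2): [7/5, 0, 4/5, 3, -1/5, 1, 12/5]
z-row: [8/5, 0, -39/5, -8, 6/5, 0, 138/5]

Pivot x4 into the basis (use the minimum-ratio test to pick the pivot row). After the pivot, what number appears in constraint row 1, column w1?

1/5

Ratio test on column x4 — row 1: entry 0 ≤ 0; row 2: (12/5)/3 = 4/5. Minimum is 4/5 at row 2 (w2 leaves); pivot element 3.
Divide row 2 by 3; eliminate column x4 from the other rows.
Row 1 update in column w1: 1/5 − 0·(-1/15) = 1/5.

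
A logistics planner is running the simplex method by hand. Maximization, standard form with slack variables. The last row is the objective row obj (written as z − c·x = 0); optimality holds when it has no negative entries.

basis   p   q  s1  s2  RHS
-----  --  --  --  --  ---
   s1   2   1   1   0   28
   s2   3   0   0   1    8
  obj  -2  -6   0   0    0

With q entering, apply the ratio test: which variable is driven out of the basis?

Column q entries and ratios — s1: 28/1 = 28; s2: 0 ≤ 0, skip.
Smallest ratio is 28 in the row of s1, so s1 leaves.

s1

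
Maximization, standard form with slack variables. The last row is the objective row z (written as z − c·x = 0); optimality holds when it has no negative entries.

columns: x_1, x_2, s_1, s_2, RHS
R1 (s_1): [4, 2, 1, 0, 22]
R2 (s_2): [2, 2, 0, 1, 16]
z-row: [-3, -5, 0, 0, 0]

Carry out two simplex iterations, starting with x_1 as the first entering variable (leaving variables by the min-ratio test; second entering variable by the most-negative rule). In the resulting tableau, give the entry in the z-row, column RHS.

34

Ratio test on column x_1 — row 1: 22/4 = 11/2; row 2: 16/2 = 8. Minimum is 11/2 at row 1 (s_1 leaves); pivot element 4.
Divide row 1 by 4; eliminate column x_1 from the other rows.
Second iteration: most negative z-row entry is -7/2 in column x_2, so x_2 enters.
Ratio test on column x_2 — row 1: (11/2)/(1/2) = 11; row 2: 5/1 = 5. Minimum is 5 at row 2 (s_2 leaves); pivot element 1.
Divide row 2 by 1; eliminate column x_2 from the other rows.
After both pivots, the entry at the z-row, column RHS is 34.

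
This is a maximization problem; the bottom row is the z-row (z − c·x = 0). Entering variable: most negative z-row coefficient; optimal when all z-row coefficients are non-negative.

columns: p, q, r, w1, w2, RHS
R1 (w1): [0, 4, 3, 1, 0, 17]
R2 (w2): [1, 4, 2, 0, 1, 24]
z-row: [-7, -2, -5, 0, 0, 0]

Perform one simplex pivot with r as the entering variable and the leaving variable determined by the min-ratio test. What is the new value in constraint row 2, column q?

Ratio test on column r — row 1: 17/3 = 17/3; row 2: 24/2 = 12. Minimum is 17/3 at row 1 (w1 leaves); pivot element 3.
Divide row 1 by 3; eliminate column r from the other rows.
Row 2 update in column q: 4 − 2·(4/3) = 4/3.

4/3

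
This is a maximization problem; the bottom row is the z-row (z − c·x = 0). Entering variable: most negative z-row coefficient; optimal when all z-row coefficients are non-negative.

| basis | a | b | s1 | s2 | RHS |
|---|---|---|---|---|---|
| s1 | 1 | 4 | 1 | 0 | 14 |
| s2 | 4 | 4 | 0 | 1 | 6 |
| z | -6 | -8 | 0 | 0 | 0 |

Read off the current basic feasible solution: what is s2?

6

s2 is basic (row 2); its value is the RHS of that row, 6.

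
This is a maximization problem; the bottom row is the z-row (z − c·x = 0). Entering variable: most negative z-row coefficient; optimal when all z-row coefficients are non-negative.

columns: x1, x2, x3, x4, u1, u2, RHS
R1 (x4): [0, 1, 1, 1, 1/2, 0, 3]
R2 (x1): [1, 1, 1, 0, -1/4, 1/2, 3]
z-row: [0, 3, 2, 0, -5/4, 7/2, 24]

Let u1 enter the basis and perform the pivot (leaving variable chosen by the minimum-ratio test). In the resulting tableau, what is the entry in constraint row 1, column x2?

Ratio test on column u1 — row 1: 3/(1/2) = 6; row 2: entry -1/4 ≤ 0. Minimum is 6 at row 1 (x4 leaves); pivot element 1/2.
Divide row 1 by 1/2; eliminate column u1 from the other rows.
In the new row 1, the x2 entry is the old entry divided by the pivot: 1/(1/2) = 2.

2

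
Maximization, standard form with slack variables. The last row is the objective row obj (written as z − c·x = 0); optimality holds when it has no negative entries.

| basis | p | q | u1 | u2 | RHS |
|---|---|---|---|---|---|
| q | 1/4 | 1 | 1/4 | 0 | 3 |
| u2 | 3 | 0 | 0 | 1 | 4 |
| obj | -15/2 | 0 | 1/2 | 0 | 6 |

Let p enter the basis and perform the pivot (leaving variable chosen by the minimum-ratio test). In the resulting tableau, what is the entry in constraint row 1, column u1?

Ratio test on column p — row 1: 3/(1/4) = 12; row 2: 4/3 = 4/3. Minimum is 4/3 at row 2 (u2 leaves); pivot element 3.
Divide row 2 by 3; eliminate column p from the other rows.
Row 1 update in column u1: 1/4 − (1/4)·0 = 1/4.

1/4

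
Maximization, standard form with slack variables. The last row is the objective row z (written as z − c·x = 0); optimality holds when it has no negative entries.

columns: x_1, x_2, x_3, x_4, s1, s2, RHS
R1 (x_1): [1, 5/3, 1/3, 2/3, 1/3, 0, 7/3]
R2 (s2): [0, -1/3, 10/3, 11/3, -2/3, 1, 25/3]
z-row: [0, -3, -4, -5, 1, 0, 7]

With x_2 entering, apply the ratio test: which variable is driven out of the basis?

x_1

Column x_2 entries and ratios — x_1: (7/3)/(5/3) = 7/5; s2: -1/3 ≤ 0, skip.
Smallest ratio is 7/5 in the row of x_1, so x_1 leaves.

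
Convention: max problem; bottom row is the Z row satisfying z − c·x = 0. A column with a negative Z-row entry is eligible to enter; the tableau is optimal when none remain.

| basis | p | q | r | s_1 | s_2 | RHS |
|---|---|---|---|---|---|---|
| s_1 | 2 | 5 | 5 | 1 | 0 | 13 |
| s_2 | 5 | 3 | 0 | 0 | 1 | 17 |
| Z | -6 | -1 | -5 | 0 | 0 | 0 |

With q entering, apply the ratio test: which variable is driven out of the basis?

Column q entries and ratios — s_1: 13/5 = 13/5; s_2: 17/3 = 17/3.
Smallest ratio is 13/5 in the row of s_1, so s_1 leaves.

s_1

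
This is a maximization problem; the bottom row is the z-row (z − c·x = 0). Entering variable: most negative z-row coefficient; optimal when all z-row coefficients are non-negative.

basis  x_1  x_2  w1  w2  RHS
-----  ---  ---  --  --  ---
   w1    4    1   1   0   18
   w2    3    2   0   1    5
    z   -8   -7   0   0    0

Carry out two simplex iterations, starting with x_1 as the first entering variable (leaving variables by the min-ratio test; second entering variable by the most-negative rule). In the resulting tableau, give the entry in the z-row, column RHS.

Ratio test on column x_1 — row 1: 18/4 = 9/2; row 2: 5/3 = 5/3. Minimum is 5/3 at row 2 (w2 leaves); pivot element 3.
Divide row 2 by 3; eliminate column x_1 from the other rows.
Second iteration: most negative z-row entry is -5/3 in column x_2, so x_2 enters.
Ratio test on column x_2 — row 1: entry -5/3 ≤ 0; row 2: (5/3)/(2/3) = 5/2. Minimum is 5/2 at row 2 (x_1 leaves); pivot element 2/3.
Divide row 2 by 2/3; eliminate column x_2 from the other rows.
After both pivots, the entry at the z-row, column RHS is 35/2.

35/2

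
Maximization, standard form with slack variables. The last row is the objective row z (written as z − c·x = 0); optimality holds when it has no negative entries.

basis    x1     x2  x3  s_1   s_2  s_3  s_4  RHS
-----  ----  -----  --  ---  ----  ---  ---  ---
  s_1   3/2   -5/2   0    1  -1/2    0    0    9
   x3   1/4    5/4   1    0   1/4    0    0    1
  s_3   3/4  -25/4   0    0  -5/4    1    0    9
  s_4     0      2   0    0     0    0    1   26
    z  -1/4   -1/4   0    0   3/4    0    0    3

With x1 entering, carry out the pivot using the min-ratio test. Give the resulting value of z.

Ratio test on column x1 — row 1: 9/(3/2) = 6; row 2: 1/(1/4) = 4; row 3: 9/(3/4) = 12; row 4: entry 0 ≤ 0. Minimum is 4 at row 2 (x3 leaves); pivot element 1/4.
Pivot on row 2; the z-row RHS becomes 3 − (-1/4)·4 = 4.

4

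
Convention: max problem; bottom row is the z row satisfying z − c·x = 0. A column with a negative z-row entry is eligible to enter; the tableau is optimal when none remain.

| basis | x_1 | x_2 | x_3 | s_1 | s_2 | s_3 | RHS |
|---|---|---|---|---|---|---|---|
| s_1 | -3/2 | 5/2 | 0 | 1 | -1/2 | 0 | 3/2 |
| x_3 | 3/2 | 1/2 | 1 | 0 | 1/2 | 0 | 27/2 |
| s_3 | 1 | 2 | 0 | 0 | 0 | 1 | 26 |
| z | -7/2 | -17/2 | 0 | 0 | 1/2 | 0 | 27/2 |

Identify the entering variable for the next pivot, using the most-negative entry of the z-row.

x_2

Negative z-row entries: x_1: -7/2, x_2: -17/2.
The most negative is -17/2 in column x_2, so x_2 enters.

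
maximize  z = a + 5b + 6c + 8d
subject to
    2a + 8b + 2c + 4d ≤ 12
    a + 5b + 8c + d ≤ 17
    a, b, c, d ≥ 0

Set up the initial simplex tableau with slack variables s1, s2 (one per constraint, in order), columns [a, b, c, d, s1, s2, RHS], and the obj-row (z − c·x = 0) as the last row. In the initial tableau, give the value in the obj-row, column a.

-1

The obj-row carries the negated objective coefficients: the a entry is -1.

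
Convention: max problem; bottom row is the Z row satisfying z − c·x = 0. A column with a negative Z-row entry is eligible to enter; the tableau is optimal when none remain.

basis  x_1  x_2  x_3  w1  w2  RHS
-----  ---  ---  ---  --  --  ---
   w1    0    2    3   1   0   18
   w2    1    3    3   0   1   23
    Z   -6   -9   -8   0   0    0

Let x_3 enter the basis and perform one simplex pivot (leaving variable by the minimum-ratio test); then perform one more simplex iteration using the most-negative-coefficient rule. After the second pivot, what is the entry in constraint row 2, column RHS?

Ratio test on column x_3 — row 1: 18/3 = 6; row 2: 23/3 = 23/3. Minimum is 6 at row 1 (w1 leaves); pivot element 3.
Divide row 1 by 3; eliminate column x_3 from the other rows.
Second iteration: most negative Z-row entry is -6 in column x_1, so x_1 enters.
Ratio test on column x_1 — row 1: entry 0 ≤ 0; row 2: 5/1 = 5. Minimum is 5 at row 2 (w2 leaves); pivot element 1.
Divide row 2 by 1; eliminate column x_1 from the other rows.
After both pivots, the entry at constraint row 2, column RHS is 5.

5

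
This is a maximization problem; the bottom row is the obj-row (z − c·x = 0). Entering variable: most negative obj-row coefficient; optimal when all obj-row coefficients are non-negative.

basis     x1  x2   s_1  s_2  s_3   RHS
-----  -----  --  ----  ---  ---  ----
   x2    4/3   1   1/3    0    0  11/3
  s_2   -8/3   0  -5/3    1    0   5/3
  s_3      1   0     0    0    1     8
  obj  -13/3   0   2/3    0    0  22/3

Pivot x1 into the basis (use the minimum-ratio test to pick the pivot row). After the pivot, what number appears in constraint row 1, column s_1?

Ratio test on column x1 — row 1: (11/3)/(4/3) = 11/4; row 2: entry -8/3 ≤ 0; row 3: 8/1 = 8. Minimum is 11/4 at row 1 (x2 leaves); pivot element 4/3.
Divide row 1 by 4/3; eliminate column x1 from the other rows.
In the new row 1, the s_1 entry is the old entry divided by the pivot: (1/3)/(4/3) = 1/4.

1/4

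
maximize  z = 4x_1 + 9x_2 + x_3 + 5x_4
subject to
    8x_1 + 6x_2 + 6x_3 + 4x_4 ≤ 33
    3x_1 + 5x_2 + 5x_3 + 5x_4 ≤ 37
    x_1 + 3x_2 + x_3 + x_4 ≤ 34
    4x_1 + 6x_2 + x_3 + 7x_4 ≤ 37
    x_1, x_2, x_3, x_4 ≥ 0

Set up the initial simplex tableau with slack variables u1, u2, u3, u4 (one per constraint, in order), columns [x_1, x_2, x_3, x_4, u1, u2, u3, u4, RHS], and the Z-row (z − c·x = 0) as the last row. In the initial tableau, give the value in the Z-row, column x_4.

-5

The Z-row carries the negated objective coefficients: the x_4 entry is -5.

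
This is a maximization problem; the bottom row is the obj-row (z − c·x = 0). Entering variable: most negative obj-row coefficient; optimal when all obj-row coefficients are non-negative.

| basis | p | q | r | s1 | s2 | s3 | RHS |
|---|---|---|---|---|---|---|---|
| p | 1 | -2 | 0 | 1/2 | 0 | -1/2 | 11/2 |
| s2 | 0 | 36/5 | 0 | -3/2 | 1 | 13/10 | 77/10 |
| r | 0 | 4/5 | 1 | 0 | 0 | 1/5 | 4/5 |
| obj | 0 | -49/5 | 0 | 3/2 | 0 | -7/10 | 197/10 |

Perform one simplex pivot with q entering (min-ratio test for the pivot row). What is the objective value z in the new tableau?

Ratio test on column q — row 1: entry -2 ≤ 0; row 2: (77/10)/(36/5) = 77/72; row 3: (4/5)/(4/5) = 1. Minimum is 1 at row 3 (r leaves); pivot element 4/5.
Pivot on row 3; the obj-row RHS becomes 197/10 − (-49/5)·1 = 59/2.

59/2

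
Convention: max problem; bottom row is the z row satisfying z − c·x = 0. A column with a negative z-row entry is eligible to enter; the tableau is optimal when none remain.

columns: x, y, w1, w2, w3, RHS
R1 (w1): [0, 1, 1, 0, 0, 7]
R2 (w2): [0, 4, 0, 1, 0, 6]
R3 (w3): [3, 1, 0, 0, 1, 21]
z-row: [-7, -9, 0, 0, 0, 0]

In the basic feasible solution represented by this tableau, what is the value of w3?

w3 is basic (row 3); its value is the RHS of that row, 21.

21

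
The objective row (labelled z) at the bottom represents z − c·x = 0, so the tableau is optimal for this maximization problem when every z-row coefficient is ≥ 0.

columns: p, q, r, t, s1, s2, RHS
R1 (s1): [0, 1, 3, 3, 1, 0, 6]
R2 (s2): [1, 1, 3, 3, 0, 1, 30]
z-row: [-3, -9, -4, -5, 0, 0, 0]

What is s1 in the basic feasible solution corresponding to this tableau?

s1 is basic (row 1); its value is the RHS of that row, 6.

6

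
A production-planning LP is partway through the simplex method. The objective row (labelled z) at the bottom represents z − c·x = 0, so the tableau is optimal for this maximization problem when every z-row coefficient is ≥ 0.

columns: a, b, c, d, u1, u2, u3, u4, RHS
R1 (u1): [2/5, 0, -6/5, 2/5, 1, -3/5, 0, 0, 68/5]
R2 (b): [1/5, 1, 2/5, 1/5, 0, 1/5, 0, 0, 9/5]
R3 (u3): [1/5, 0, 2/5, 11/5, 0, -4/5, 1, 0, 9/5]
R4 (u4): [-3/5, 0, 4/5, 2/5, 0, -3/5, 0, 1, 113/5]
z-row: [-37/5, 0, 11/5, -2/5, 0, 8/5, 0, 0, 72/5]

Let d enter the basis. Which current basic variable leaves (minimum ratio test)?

u3

Column d entries and ratios — u1: (68/5)/(2/5) = 34; b: (9/5)/(1/5) = 9; u3: (9/5)/(11/5) = 9/11; u4: (113/5)/(2/5) = 113/2.
Smallest ratio is 9/11 in the row of u3, so u3 leaves.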